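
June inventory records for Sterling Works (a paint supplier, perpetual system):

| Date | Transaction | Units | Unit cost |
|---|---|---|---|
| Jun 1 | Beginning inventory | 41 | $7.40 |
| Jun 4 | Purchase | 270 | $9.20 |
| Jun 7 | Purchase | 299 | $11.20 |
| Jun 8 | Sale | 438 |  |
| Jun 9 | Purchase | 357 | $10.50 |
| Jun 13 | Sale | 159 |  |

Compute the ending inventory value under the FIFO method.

Jun 8, 438 sold [FIFO — oldest first]: 41 @ $7.40 + 270 @ $9.20 + 127 @ $11.20 = $4,209.80
Jun 13, 159 sold [FIFO — oldest first]: 159 @ $11.20 = $1,780.80
Total COGS = $4,209.80 + $1,780.80 = $5,990.60
Ending inventory: 13 @ $11.20 + 357 @ $10.50 = $3,894.10

Ending inventory = $3,894.10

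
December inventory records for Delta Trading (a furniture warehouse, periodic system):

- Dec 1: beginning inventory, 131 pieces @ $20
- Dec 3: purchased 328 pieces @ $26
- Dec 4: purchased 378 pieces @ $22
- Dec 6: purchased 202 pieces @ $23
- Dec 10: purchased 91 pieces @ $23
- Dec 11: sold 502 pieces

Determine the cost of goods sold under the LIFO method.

Dec 11, 502 sold [LIFO — newest first]: 91 @ $23 + 202 @ $23 + 209 @ $22 = $11,337
Ending inventory: 131 @ $20 + 328 @ $26 + 169 @ $22 = $14,866

COGS = $11,337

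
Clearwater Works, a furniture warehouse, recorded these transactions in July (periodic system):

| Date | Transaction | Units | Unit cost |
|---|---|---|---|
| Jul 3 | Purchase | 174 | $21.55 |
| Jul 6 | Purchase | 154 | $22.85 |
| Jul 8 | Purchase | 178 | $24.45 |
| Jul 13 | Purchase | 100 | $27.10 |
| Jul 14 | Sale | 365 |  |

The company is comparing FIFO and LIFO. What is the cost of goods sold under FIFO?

COGS = $8,173.25

FIFO COGS: 174 @ $21.55 + 154 @ $22.85 + 37 @ $24.45 = $8,173.25
LIFO COGS: 100 @ $27.10 + 178 @ $24.45 + 87 @ $22.85 = $9,050.05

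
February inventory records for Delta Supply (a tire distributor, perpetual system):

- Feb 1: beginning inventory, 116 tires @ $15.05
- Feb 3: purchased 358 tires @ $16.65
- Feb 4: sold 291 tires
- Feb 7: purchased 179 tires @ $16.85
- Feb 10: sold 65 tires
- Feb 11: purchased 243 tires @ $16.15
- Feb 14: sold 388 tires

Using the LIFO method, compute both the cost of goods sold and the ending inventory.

Feb 4, 291 sold [LIFO — newest first]: 291 @ $16.65 = $4,845.15
Feb 10, 65 sold [LIFO — newest first]: 65 @ $16.85 = $1,095.25
Feb 14, 388 sold [LIFO — newest first]: 243 @ $16.15 + 114 @ $16.85 + 31 @ $16.65 = $6,361.50
Total COGS = $4,845.15 + $1,095.25 + $6,361.50 = $12,301.90
Ending inventory: 116 @ $15.05 + 36 @ $16.65 = $2,345.20
Check: goods available $14,647.10 = COGS $12,301.90 + ending $2,345.20

COGS = $12,301.90; ending inventory = $2,345.20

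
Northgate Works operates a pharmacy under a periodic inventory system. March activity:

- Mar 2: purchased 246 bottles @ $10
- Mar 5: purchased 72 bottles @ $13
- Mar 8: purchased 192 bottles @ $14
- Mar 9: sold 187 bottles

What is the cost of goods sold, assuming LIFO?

Mar 9, 187 sold [LIFO — newest first]: 187 @ $14 = $2,618
Ending inventory: 246 @ $10 + 72 @ $13 + 5 @ $14 = $3,466
Check: goods available $6,084 = COGS $2,618 + ending $3,466

COGS = $2,618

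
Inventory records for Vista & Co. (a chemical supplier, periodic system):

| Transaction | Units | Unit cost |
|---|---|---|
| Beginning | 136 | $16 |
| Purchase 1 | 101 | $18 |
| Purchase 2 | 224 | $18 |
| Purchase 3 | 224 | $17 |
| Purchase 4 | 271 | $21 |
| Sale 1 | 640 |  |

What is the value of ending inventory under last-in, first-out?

Ending inventory = $5,416

Sale 1 (640) [LIFO — newest first]: 271 @ $21 + 224 @ $17 + 145 @ $18 = $12,109
Ending inventory: 136 @ $16 + 101 @ $18 + 79 @ $18 = $5,416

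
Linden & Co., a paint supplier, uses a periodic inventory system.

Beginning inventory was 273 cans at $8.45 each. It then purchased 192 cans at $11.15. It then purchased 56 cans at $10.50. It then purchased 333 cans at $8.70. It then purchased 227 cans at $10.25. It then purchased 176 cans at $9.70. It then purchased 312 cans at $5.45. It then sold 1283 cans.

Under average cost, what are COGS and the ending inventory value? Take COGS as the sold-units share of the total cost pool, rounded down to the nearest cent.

COGS = $11,175.83; ending inventory = $2,491.27

Sale 1, sell 1283: 1283/1569 × $13,667.10 → $11,175.83
Ending inventory (cost pool remaining) = $2,491.27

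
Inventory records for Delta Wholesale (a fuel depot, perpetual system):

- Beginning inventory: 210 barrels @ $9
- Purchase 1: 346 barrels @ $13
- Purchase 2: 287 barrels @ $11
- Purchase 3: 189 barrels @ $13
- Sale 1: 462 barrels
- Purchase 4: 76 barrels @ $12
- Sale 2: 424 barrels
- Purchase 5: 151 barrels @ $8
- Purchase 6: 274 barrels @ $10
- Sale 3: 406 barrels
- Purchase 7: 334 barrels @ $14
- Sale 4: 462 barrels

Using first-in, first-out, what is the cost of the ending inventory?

Sale 1 (462) [FIFO — oldest first]: 210 @ $9 + 252 @ $13 = $5,166
Sale 2 (424) [FIFO — oldest first]: 94 @ $13 + 287 @ $11 + 43 @ $13 = $4,938
Sale 3 (406) [FIFO — oldest first]: 146 @ $13 + 76 @ $12 + 151 @ $8 + 33 @ $10 = $4,348
Sale 4 (462) [FIFO — oldest first]: 241 @ $10 + 221 @ $14 = $5,504
Total COGS = $5,166 + $4,938 + $4,348 + $5,504 = $19,956
Ending inventory: 113 @ $14 = $1,582

Ending inventory = $1,582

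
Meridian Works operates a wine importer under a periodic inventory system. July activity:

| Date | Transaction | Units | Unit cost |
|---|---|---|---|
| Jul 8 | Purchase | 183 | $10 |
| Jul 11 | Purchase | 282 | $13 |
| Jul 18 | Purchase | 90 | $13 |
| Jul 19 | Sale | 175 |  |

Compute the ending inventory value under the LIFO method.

Ending inventory = $4,391

Jul 19, 175 sold [LIFO — newest first]: 90 @ $13 + 85 @ $13 = $2,275
Ending inventory: 183 @ $10 + 197 @ $13 = $4,391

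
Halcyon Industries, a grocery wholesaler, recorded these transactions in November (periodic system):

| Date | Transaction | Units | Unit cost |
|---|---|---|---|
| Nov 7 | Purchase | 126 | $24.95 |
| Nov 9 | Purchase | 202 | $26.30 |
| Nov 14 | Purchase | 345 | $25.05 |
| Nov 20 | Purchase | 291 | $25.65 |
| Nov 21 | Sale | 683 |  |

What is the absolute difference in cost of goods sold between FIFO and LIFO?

FIFO COGS: 126 @ $24.95 + 202 @ $26.30 + 345 @ $25.05 + 10 @ $25.65 = $17,355.05
LIFO COGS: 291 @ $25.65 + 345 @ $25.05 + 47 @ $26.30 = $17,342.50
Difference = |$17,355.05 − $17,342.50| = $12.55

$12.55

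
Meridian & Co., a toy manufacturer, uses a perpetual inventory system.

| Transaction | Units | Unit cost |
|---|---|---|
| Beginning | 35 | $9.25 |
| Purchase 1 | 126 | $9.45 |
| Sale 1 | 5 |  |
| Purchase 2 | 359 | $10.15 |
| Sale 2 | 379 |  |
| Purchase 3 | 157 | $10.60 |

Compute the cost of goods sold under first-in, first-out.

COGS = $3,777.90

Sale 1 (5) [FIFO — oldest first]: 5 @ $9.25 = $46.25
Sale 2 (379) [FIFO — oldest first]: 30 @ $9.25 + 126 @ $9.45 + 223 @ $10.15 = $3,731.65
Total COGS = $46.25 + $3,731.65 = $3,777.90
Ending inventory: 136 @ $10.15 + 157 @ $10.60 = $3,044.60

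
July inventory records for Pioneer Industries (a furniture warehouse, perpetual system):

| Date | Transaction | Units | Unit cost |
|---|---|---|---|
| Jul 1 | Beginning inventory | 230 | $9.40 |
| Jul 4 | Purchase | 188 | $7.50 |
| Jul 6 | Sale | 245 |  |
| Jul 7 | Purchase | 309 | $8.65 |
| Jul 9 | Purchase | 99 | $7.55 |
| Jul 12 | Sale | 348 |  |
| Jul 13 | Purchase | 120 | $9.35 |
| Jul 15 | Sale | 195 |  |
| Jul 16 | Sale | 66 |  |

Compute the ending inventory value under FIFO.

Jul 6, 245 sold [FIFO — oldest first]: 230 @ $9.40 + 15 @ $7.50 = $2,274.50
Jul 12, 348 sold [FIFO — oldest first]: 173 @ $7.50 + 175 @ $8.65 = $2,811.25
Jul 15, 195 sold [FIFO — oldest first]: 134 @ $8.65 + 61 @ $7.55 = $1,619.65
Jul 16, 66 sold [FIFO — oldest first]: 38 @ $7.55 + 28 @ $9.35 = $548.70
Total COGS = $2,274.50 + $2,811.25 + $1,619.65 + $548.70 = $7,254.10
Ending inventory: 92 @ $9.35 = $860.20

Ending inventory = $860.20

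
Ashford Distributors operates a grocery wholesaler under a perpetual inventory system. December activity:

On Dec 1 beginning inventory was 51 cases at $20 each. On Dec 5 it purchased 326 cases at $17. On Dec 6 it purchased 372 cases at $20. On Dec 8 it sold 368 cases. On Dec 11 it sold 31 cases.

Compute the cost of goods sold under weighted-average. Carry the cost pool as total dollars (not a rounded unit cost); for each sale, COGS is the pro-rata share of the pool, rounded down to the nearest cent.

COGS = $7,459.00

After Dec 1: 51 on hand, pool $1,020.00 (≈ $20.0000 each)
After Dec 5: 377 on hand, pool $6,562.00 (≈ $17.4058 each)
After Dec 6: 749 on hand, pool $14,002.00 (≈ $18.6943 each)
Dec 8, sell 368: 368/749 × $14,002.00 → $6,879.48
Dec 11, sell 31: 31/381 × $7,122.52 → $579.52
Total COGS = $6,879.48 + $579.52 = $7,459.00
Ending inventory (cost pool remaining) = $6,543.00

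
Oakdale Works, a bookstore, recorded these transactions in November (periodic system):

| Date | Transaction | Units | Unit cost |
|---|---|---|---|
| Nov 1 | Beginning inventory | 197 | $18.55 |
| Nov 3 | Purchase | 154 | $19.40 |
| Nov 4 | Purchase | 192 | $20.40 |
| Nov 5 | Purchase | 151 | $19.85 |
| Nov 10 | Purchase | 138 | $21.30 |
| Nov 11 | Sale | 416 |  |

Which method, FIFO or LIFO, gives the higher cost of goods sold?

FIFO COGS: 197 @ $18.55 + 154 @ $19.40 + 65 @ $20.40 = $7,967.95
LIFO COGS: 138 @ $21.30 + 151 @ $19.85 + 127 @ $20.40 = $8,527.55

LIFO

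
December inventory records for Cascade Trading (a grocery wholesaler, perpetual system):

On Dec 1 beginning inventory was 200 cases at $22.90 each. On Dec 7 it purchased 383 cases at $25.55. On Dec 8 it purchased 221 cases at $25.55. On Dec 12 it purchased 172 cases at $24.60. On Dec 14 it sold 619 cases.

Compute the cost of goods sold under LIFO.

COGS = $15,652.05

Dec 14, 619 sold [LIFO — newest first]: 172 @ $24.60 + 221 @ $25.55 + 226 @ $25.55 = $15,652.05
Ending inventory: 200 @ $22.90 + 157 @ $25.55 = $8,591.35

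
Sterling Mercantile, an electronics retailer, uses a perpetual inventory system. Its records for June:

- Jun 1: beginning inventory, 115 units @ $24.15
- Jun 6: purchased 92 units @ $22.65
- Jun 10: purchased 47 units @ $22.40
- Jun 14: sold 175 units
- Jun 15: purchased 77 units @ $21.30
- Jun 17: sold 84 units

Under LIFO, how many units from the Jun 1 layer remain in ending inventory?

Jun 14, 175 sold [LIFO — newest first]: 47 @ $22.40 + 92 @ $22.65 + 36 @ $24.15 = $4,006.00
Jun 17, 84 sold [LIFO — newest first]: 77 @ $21.30 + 7 @ $24.15 = $1,809.15
Total COGS = $4,006.00 + $1,809.15 = $5,815.15
Ending inventory: 72 @ $24.15 = $1,738.80

72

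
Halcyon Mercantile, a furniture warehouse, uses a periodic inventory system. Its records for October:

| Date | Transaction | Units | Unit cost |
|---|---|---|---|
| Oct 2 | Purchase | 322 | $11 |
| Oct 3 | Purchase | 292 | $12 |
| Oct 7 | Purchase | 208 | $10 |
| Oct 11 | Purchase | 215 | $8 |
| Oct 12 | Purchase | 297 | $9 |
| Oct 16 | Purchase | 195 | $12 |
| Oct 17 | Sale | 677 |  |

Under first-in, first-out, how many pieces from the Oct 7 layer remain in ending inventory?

Oct 17, 677 sold [FIFO — oldest first]: 322 @ $11 + 292 @ $12 + 63 @ $10 = $7,676
Ending inventory: 145 @ $10 + 215 @ $8 + 297 @ $9 + 195 @ $12 = $8,183

145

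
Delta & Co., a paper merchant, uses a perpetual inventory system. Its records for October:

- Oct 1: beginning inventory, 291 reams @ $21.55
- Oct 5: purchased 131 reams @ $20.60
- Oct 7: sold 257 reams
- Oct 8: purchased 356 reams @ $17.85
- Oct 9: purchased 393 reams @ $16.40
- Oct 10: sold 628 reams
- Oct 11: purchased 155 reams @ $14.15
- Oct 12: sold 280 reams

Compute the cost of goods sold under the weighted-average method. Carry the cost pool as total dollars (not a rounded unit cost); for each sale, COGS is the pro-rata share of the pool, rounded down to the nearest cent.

COGS = $21,299.13

After Oct 1: 291 on hand, pool $6,271.05 (≈ $21.5500 each)
After Oct 5: 422 on hand, pool $8,969.65 (≈ $21.2551 each)
Oct 7, sell 257: 257/422 × $8,969.65 → $5,462.55
After Oct 8: 521 on hand, pool $9,861.70 (≈ $18.9284 each)
After Oct 9: 914 on hand, pool $16,306.90 (≈ $17.8412 each)
Oct 10, sell 628: 628/914 × $16,306.90 → $11,204.30
After Oct 11: 441 on hand, pool $7,295.85 (≈ $16.5439 each)
Oct 12, sell 280: 280/441 × $7,295.85 → $4,632.28
Total COGS = $5,462.55 + $11,204.30 + $4,632.28 = $21,299.13
Ending inventory (cost pool remaining) = $2,663.57
Check: goods available $23,962.70 = COGS $21,299.13 + ending $2,663.57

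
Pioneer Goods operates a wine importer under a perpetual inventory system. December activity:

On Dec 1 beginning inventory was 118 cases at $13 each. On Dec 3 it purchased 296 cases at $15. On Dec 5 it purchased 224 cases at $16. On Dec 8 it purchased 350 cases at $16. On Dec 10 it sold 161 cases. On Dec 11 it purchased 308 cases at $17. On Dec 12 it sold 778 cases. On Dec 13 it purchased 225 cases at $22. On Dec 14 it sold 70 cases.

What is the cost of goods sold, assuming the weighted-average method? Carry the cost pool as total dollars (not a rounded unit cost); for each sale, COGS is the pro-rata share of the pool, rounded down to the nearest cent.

COGS = $16,029.69

After Dec 1: 118 on hand, pool $1,534.00 (≈ $13.0000 each)
After Dec 3: 414 on hand, pool $5,974.00 (≈ $14.4300 each)
After Dec 5: 638 on hand, pool $9,558.00 (≈ $14.9812 each)
After Dec 8: 988 on hand, pool $15,158.00 (≈ $15.3421 each)
Dec 10, sell 161: 161/988 × $15,158.00 → $2,470.07
After Dec 11: 1135 on hand, pool $17,923.93 (≈ $15.7920 each)
Dec 12, sell 778: 778/1135 × $17,923.93 → $12,286.18
After Dec 13: 582 on hand, pool $10,587.75 (≈ $18.1920 each)
Dec 14, sell 70: 70/582 × $10,587.75 → $1,273.44
Total COGS = $2,470.07 + $12,286.18 + $1,273.44 = $16,029.69
Ending inventory (cost pool remaining) = $9,314.31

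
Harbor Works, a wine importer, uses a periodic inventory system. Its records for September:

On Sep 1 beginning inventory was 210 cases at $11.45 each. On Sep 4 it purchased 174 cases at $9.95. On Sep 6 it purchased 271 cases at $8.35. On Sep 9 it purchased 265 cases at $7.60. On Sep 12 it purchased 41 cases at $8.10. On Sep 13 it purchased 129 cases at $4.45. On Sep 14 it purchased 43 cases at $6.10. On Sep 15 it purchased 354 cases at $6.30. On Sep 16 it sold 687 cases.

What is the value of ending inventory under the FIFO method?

Ending inventory = $5,169.45

Sep 16, 687 sold [FIFO — oldest first]: 210 @ $11.45 + 174 @ $9.95 + 271 @ $8.35 + 32 @ $7.60 = $6,641.85
Ending inventory: 233 @ $7.60 + 41 @ $8.10 + 129 @ $4.45 + 43 @ $6.10 + 354 @ $6.30 = $5,169.45
Check: goods available $11,811.30 = COGS $6,641.85 + ending $5,169.45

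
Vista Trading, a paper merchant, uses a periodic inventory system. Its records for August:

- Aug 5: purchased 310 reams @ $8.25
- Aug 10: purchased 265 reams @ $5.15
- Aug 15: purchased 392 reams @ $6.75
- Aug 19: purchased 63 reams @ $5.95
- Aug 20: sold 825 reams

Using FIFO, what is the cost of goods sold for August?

Aug 20, 825 sold [FIFO — oldest first]: 310 @ $8.25 + 265 @ $5.15 + 250 @ $6.75 = $5,609.75
Ending inventory: 142 @ $6.75 + 63 @ $5.95 = $1,333.35
Check: goods available $6,943.10 = COGS $5,609.75 + ending $1,333.35

COGS = $5,609.75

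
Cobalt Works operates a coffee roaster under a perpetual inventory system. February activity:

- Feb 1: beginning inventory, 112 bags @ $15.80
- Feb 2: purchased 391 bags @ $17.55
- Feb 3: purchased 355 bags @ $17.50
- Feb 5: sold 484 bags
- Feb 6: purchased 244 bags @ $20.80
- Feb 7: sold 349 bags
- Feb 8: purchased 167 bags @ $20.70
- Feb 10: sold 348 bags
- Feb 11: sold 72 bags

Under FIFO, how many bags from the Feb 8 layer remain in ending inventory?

16

Feb 5, 484 sold [FIFO — oldest first]: 112 @ $15.80 + 372 @ $17.55 = $8,298.20
Feb 7, 349 sold [FIFO — oldest first]: 19 @ $17.55 + 330 @ $17.50 = $6,108.45
Feb 10, 348 sold [FIFO — oldest first]: 25 @ $17.50 + 244 @ $20.80 + 79 @ $20.70 = $7,148.00
Feb 11, 72 sold [FIFO — oldest first]: 72 @ $20.70 = $1,490.40
Total COGS = $8,298.20 + $6,108.45 + $7,148.00 + $1,490.40 = $23,045.05
Ending inventory: 16 @ $20.70 = $331.20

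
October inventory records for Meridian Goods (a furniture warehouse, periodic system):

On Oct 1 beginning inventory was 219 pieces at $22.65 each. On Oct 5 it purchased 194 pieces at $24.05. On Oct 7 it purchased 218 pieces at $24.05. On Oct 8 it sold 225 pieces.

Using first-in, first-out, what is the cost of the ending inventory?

Ending inventory = $9,764.30

Oct 8, 225 sold [FIFO — oldest first]: 219 @ $22.65 + 6 @ $24.05 = $5,104.65
Ending inventory: 188 @ $24.05 + 218 @ $24.05 = $9,764.30
Check: goods available $14,868.95 = COGS $5,104.65 + ending $9,764.30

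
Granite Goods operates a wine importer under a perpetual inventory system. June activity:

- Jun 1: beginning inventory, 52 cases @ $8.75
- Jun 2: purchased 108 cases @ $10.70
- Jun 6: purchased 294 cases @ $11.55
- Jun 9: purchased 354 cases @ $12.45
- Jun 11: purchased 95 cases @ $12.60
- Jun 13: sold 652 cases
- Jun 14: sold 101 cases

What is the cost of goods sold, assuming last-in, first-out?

COGS = $9,107.00

Jun 13, 652 sold [LIFO — newest first]: 95 @ $12.60 + 354 @ $12.45 + 203 @ $11.55 = $7,948.95
Jun 14, 101 sold [LIFO — newest first]: 91 @ $11.55 + 10 @ $10.70 = $1,158.05
Total COGS = $7,948.95 + $1,158.05 = $9,107.00
Ending inventory: 52 @ $8.75 + 98 @ $10.70 = $1,503.60
Check: goods available $10,610.60 = COGS $9,107.00 + ending $1,503.60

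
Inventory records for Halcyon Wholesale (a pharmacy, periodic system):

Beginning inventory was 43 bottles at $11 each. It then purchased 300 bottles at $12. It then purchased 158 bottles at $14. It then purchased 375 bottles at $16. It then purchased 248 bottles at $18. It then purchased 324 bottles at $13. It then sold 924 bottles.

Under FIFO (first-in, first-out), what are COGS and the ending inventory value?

Sale 1 (924) [FIFO — oldest first]: 43 @ $11 + 300 @ $12 + 158 @ $14 + 375 @ $16 + 48 @ $18 = $13,149
Ending inventory: 200 @ $18 + 324 @ $13 = $7,812
Check: goods available $20,961 = COGS $13,149 + ending $7,812

COGS = $13,149; ending inventory = $7,812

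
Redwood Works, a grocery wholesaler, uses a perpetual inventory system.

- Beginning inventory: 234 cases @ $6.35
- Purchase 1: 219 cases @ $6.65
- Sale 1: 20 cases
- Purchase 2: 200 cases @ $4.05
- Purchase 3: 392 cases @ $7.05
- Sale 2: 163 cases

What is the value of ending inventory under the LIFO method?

Sale 1 (20) [LIFO — newest first]: 20 @ $6.65 = $133.00
Sale 2 (163) [LIFO — newest first]: 163 @ $7.05 = $1,149.15
Total COGS = $133.00 + $1,149.15 = $1,282.15
Ending inventory: 234 @ $6.35 + 199 @ $6.65 + 200 @ $4.05 + 229 @ $7.05 = $5,233.70
Check: goods available $6,515.85 = COGS $1,282.15 + ending $5,233.70

Ending inventory = $5,233.70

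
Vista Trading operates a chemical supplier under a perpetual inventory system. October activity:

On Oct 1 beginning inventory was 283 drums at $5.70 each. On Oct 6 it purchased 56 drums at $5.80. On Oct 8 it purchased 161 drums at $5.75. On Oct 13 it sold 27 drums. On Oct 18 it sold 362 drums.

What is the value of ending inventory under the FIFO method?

Oct 13, 27 sold [FIFO — oldest first]: 27 @ $5.70 = $153.90
Oct 18, 362 sold [FIFO — oldest first]: 256 @ $5.70 + 56 @ $5.80 + 50 @ $5.75 = $2,071.50
Total COGS = $153.90 + $2,071.50 = $2,225.40
Ending inventory: 111 @ $5.75 = $638.25

Ending inventory = $638.25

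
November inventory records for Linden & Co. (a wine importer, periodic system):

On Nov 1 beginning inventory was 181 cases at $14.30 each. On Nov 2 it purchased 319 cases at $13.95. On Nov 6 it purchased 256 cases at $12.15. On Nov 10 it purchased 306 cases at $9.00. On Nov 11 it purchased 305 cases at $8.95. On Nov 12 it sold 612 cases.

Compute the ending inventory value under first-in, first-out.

Nov 12, 612 sold [FIFO — oldest first]: 181 @ $14.30 + 319 @ $13.95 + 112 @ $12.15 = $8,399.15
Ending inventory: 144 @ $12.15 + 306 @ $9.00 + 305 @ $8.95 = $7,233.35

Ending inventory = $7,233.35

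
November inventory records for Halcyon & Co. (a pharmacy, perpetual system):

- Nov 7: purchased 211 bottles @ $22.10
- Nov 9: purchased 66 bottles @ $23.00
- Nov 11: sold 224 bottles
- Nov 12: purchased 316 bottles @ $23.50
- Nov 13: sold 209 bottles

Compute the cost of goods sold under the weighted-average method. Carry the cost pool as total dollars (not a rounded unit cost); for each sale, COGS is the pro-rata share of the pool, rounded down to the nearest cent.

COGS = $9,874.34

After Nov 7: 211 on hand, pool $4,663.10 (≈ $22.1000 each)
After Nov 9: 277 on hand, pool $6,181.10 (≈ $22.3144 each)
Nov 11, sell 224: 224/277 × $6,181.10 → $4,998.43
After Nov 12: 369 on hand, pool $8,608.67 (≈ $23.3297 each)
Nov 13, sell 209: 209/369 × $8,608.67 → $4,875.91
Total COGS = $4,998.43 + $4,875.91 = $9,874.34
Ending inventory (cost pool remaining) = $3,732.76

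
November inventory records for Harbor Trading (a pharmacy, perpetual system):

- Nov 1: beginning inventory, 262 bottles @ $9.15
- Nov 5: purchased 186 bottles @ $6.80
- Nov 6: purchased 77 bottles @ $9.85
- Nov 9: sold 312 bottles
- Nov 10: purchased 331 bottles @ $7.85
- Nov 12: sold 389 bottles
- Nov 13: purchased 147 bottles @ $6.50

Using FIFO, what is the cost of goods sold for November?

Nov 9, 312 sold [FIFO — oldest first]: 262 @ $9.15 + 50 @ $6.80 = $2,737.30
Nov 12, 389 sold [FIFO — oldest first]: 136 @ $6.80 + 77 @ $9.85 + 176 @ $7.85 = $3,064.85
Total COGS = $2,737.30 + $3,064.85 = $5,802.15
Ending inventory: 155 @ $7.85 + 147 @ $6.50 = $2,172.25

COGS = $5,802.15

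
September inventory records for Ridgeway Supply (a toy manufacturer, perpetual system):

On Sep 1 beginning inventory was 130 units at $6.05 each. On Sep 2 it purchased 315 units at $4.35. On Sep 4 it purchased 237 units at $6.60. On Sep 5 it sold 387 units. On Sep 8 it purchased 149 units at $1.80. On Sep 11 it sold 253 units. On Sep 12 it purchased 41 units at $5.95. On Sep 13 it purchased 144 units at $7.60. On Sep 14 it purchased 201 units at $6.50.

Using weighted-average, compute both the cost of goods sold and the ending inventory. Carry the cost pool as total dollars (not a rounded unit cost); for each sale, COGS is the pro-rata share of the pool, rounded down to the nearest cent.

After Sep 1: 130 on hand, pool $786.50 (≈ $6.0500 each)
After Sep 2: 445 on hand, pool $2,156.75 (≈ $4.8466 each)
After Sep 4: 682 on hand, pool $3,720.95 (≈ $5.4559 each)
Sep 5, sell 387: 387/682 × $3,720.95 → $2,111.44
After Sep 8: 444 on hand, pool $1,877.71 (≈ $4.2291 each)
Sep 11, sell 253: 253/444 × $1,877.71 → $1,069.95
After Sep 12: 232 on hand, pool $1,051.71 (≈ $4.5332 each)
After Sep 13: 376 on hand, pool $2,146.11 (≈ $5.7077 each)
After Sep 14: 577 on hand, pool $3,452.61 (≈ $5.9837 each)
Total COGS = $2,111.44 + $1,069.95 = $3,181.39
Ending inventory (cost pool remaining) = $3,452.61

COGS = $3,181.39; ending inventory = $3,452.61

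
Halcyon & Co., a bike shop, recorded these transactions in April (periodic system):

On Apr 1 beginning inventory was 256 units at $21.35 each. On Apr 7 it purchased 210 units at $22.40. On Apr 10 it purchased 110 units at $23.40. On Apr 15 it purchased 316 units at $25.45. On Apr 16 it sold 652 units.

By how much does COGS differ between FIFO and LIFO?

FIFO COGS: 256 @ $21.35 + 210 @ $22.40 + 110 @ $23.40 + 76 @ $25.45 = $14,677.80
LIFO COGS: 316 @ $25.45 + 110 @ $23.40 + 210 @ $22.40 + 16 @ $21.35 = $15,661.80
Difference = |$14,677.80 − $15,661.80| = $984.00

$984.00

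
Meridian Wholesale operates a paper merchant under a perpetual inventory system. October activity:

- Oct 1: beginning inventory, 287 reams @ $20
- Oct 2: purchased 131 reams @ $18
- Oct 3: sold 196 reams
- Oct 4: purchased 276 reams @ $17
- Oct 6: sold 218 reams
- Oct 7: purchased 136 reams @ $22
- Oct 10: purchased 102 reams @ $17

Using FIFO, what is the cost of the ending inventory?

Ending inventory = $9,490

Oct 3, 196 sold [FIFO — oldest first]: 196 @ $20 = $3,920
Oct 6, 218 sold [FIFO — oldest first]: 91 @ $20 + 127 @ $18 = $4,106
Total COGS = $3,920 + $4,106 = $8,026
Ending inventory: 4 @ $18 + 276 @ $17 + 136 @ $22 + 102 @ $17 = $9,490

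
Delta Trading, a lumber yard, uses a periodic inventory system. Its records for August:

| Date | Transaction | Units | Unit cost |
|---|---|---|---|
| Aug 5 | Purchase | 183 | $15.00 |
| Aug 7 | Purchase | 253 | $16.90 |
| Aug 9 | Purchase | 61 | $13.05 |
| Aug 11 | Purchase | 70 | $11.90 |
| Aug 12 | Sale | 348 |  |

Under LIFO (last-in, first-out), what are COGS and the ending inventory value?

Aug 12, 348 sold [LIFO — newest first]: 70 @ $11.90 + 61 @ $13.05 + 217 @ $16.90 = $5,296.35
Ending inventory: 183 @ $15.00 + 36 @ $16.90 = $3,353.40
Check: goods available $8,649.75 = COGS $5,296.35 + ending $3,353.40

COGS = $5,296.35; ending inventory = $3,353.40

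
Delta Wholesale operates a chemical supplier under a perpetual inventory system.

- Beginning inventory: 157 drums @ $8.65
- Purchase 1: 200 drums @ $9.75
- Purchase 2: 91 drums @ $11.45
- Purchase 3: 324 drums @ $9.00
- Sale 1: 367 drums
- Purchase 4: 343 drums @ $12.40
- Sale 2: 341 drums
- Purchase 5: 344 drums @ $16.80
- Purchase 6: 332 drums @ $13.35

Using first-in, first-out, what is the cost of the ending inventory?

Ending inventory = $15,040.60

Sale 1 (367) [FIFO — oldest first]: 157 @ $8.65 + 200 @ $9.75 + 10 @ $11.45 = $3,422.55
Sale 2 (341) [FIFO — oldest first]: 81 @ $11.45 + 260 @ $9.00 = $3,267.45
Total COGS = $3,422.55 + $3,267.45 = $6,690.00
Ending inventory: 64 @ $9.00 + 343 @ $12.40 + 344 @ $16.80 + 332 @ $13.35 = $15,040.60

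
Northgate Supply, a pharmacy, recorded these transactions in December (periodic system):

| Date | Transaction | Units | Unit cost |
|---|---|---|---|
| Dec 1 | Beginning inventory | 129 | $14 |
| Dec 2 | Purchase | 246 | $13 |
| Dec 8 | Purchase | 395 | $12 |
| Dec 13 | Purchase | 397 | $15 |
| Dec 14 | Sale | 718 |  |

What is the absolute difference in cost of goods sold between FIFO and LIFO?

$687

FIFO COGS: 129 @ $14 + 246 @ $13 + 343 @ $12 = $9,120
LIFO COGS: 397 @ $15 + 321 @ $12 = $9,807
Difference = |$9,120 − $9,807| = $687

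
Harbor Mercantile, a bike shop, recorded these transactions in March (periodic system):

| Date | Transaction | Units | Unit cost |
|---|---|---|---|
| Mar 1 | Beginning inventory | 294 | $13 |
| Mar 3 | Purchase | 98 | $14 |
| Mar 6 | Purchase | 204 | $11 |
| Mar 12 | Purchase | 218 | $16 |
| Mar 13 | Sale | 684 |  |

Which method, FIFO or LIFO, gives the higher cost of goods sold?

LIFO

FIFO COGS: 294 @ $13 + 98 @ $14 + 204 @ $11 + 88 @ $16 = $8,846
LIFO COGS: 218 @ $16 + 204 @ $11 + 98 @ $14 + 164 @ $13 = $9,236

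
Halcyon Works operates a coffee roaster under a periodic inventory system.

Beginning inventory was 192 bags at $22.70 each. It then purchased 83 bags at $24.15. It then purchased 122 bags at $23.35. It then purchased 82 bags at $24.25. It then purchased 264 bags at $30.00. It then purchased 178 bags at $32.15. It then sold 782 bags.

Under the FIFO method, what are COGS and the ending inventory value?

Sale 1 (782) [FIFO — oldest first]: 192 @ $22.70 + 83 @ $24.15 + 122 @ $23.35 + 82 @ $24.25 + 264 @ $30.00 + 39 @ $32.15 = $20,373.90
Ending inventory: 139 @ $32.15 = $4,468.85
Check: goods available $24,842.75 = COGS $20,373.90 + ending $4,468.85

COGS = $20,373.90; ending inventory = $4,468.85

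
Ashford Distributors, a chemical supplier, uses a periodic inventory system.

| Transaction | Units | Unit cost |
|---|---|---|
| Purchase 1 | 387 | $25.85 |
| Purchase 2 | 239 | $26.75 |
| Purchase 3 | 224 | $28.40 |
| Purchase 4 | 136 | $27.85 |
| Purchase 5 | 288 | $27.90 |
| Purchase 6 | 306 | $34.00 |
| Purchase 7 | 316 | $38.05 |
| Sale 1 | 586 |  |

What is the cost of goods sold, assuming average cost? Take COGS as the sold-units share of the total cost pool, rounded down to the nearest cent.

Sale 1, sell 586: 586/1896 × $57,009.40 → $17,619.99
Ending inventory (cost pool remaining) = $39,389.41

COGS = $17,619.99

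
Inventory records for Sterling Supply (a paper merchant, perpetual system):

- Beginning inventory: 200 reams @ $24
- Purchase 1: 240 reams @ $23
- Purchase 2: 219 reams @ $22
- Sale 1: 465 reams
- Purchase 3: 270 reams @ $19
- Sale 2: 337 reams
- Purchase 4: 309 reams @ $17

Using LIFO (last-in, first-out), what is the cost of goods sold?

COGS = $17,220

Sale 1 (465) [LIFO — newest first]: 219 @ $22 + 240 @ $23 + 6 @ $24 = $10,482
Sale 2 (337) [LIFO — newest first]: 270 @ $19 + 67 @ $24 = $6,738
Total COGS = $10,482 + $6,738 = $17,220
Ending inventory: 127 @ $24 + 309 @ $17 = $8,301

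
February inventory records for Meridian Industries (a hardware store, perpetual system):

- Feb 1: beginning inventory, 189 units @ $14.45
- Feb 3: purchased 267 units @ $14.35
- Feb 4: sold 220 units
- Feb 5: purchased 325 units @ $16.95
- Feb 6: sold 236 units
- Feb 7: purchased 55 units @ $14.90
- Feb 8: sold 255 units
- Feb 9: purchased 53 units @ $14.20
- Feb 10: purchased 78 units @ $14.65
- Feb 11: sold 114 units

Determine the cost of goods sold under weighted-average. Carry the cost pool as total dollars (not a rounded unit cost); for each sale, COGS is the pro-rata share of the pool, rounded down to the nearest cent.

After Feb 1: 189 on hand, pool $2,731.05 (≈ $14.4500 each)
After Feb 3: 456 on hand, pool $6,562.50 (≈ $14.3914 each)
Feb 4, sell 220: 220/456 × $6,562.50 → $3,166.11
After Feb 5: 561 on hand, pool $8,905.14 (≈ $15.8737 each)
Feb 6, sell 236: 236/561 × $8,905.14 → $3,746.19
After Feb 7: 380 on hand, pool $5,978.45 (≈ $15.7328 each)
Feb 8, sell 255: 255/380 × $5,978.45 → $4,011.85
After Feb 9: 178 on hand, pool $2,719.20 (≈ $15.2764 each)
After Feb 10: 256 on hand, pool $3,861.90 (≈ $15.0855 each)
Feb 11, sell 114: 114/256 × $3,861.90 → $1,719.75
Total COGS = $3,166.11 + $3,746.19 + $4,011.85 + $1,719.75 = $12,643.90
Ending inventory (cost pool remaining) = $2,142.15

COGS = $12,643.90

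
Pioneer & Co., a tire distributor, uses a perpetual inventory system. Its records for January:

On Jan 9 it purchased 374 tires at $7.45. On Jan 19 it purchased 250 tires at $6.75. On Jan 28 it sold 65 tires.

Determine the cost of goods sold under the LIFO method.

Jan 28, 65 sold [LIFO — newest first]: 65 @ $6.75 = $438.75
Ending inventory: 374 @ $7.45 + 185 @ $6.75 = $4,035.05

COGS = $438.75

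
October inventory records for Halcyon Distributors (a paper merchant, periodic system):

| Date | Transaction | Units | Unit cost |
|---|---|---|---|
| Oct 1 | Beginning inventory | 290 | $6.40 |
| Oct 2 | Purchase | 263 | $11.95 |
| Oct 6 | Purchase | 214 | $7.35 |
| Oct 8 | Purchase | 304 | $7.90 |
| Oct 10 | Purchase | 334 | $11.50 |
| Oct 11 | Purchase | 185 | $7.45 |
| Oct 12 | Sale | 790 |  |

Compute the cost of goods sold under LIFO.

Oct 12, 790 sold [LIFO — newest first]: 185 @ $7.45 + 334 @ $11.50 + 271 @ $7.90 = $7,360.15
Ending inventory: 290 @ $6.40 + 263 @ $11.95 + 214 @ $7.35 + 33 @ $7.90 = $6,832.45

COGS = $7,360.15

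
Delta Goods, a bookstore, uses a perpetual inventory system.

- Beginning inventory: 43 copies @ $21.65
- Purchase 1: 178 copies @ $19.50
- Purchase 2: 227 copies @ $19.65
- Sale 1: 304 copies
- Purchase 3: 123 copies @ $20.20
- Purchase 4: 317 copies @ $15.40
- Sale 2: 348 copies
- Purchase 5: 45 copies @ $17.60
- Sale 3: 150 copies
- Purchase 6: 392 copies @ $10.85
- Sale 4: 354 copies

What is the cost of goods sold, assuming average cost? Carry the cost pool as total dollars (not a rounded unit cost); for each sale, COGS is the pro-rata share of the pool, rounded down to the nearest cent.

COGS = $19,158.56

After Beginning: 43 on hand, pool $930.95 (≈ $21.6500 each)
After Purchase 1: 221 on hand, pool $4,401.95 (≈ $19.9183 each)
After Purchase 2: 448 on hand, pool $8,862.50 (≈ $19.7824 each)
Sale 1, sell 304: 304/448 × $8,862.50 → $6,013.83
After Purchase 3: 267 on hand, pool $5,333.27 (≈ $19.9748 each)
After Purchase 4: 584 on hand, pool $10,215.07 (≈ $17.4916 each)
Sale 2, sell 348: 348/584 × $10,215.07 → $6,087.06
After Purchase 5: 281 on hand, pool $4,920.01 (≈ $17.5089 each)
Sale 3, sell 150: 150/281 × $4,920.01 → $2,626.33
After Purchase 6: 523 on hand, pool $6,546.88 (≈ $12.5179 each)
Sale 4, sell 354: 354/523 × $6,546.88 → $4,431.34
Total COGS = $6,013.83 + $6,087.06 + $2,626.33 + $4,431.34 = $19,158.56
Ending inventory (cost pool remaining) = $2,115.54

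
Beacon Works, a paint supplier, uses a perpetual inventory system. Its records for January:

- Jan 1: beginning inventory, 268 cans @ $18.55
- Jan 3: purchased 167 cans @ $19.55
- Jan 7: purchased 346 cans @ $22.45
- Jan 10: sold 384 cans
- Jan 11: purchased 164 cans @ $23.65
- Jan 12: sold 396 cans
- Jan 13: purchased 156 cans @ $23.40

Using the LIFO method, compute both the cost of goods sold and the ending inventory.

Jan 10, 384 sold [LIFO — newest first]: 346 @ $22.45 + 38 @ $19.55 = $8,510.60
Jan 12, 396 sold [LIFO — newest first]: 164 @ $23.65 + 129 @ $19.55 + 103 @ $18.55 = $8,311.20
Total COGS = $8,510.60 + $8,311.20 = $16,821.80
Ending inventory: 165 @ $18.55 + 156 @ $23.40 = $6,711.15

COGS = $16,821.80; ending inventory = $6,711.15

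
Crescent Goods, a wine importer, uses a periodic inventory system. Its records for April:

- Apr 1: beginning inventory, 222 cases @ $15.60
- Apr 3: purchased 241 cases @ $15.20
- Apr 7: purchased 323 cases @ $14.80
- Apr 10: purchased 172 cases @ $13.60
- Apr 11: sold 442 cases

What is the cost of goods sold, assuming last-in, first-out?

Apr 11, 442 sold [LIFO — newest first]: 172 @ $13.60 + 270 @ $14.80 = $6,335.20
Ending inventory: 222 @ $15.60 + 241 @ $15.20 + 53 @ $14.80 = $7,910.80
Check: goods available $14,246.00 = COGS $6,335.20 + ending $7,910.80

COGS = $6,335.20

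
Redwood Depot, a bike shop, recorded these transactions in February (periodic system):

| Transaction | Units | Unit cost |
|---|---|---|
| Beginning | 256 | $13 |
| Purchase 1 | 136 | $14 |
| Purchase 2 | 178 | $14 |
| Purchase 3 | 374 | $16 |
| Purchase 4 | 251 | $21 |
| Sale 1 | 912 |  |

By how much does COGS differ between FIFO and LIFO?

FIFO COGS: 256 @ $13 + 136 @ $14 + 178 @ $14 + 342 @ $16 = $13,196
LIFO COGS: 251 @ $21 + 374 @ $16 + 178 @ $14 + 109 @ $14 = $15,273
Difference = |$13,196 − $15,273| = $2,077

$2,077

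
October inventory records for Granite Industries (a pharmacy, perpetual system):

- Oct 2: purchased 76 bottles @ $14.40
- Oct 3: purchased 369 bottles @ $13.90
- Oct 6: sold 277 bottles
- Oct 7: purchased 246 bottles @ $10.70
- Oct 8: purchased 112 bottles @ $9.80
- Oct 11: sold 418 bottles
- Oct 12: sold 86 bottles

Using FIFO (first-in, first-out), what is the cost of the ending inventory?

Oct 6, 277 sold [FIFO — oldest first]: 76 @ $14.40 + 201 @ $13.90 = $3,888.30
Oct 11, 418 sold [FIFO — oldest first]: 168 @ $13.90 + 246 @ $10.70 + 4 @ $9.80 = $5,006.60
Oct 12, 86 sold [FIFO — oldest first]: 86 @ $9.80 = $842.80
Total COGS = $3,888.30 + $5,006.60 + $842.80 = $9,737.70
Ending inventory: 22 @ $9.80 = $215.60

Ending inventory = $215.60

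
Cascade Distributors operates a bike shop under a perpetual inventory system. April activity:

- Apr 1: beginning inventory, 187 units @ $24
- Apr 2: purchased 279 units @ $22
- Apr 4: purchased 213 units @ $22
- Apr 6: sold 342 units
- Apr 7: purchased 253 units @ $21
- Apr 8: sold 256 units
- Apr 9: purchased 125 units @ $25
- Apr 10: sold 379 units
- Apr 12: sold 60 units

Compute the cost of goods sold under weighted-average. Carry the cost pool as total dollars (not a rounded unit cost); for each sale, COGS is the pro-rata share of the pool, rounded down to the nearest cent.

COGS = $23,295.32

After Apr 1: 187 on hand, pool $4,488.00 (≈ $24.0000 each)
After Apr 2: 466 on hand, pool $10,626.00 (≈ $22.8026 each)
After Apr 4: 679 on hand, pool $15,312.00 (≈ $22.5508 each)
Apr 6, sell 342: 342/679 × $15,312.00 → $7,712.37
After Apr 7: 590 on hand, pool $12,912.63 (≈ $21.8858 each)
Apr 8, sell 256: 256/590 × $12,912.63 → $5,602.76
After Apr 9: 459 on hand, pool $10,434.87 (≈ $22.7339 each)
Apr 10, sell 379: 379/459 × $10,434.87 → $8,616.15
Apr 12, sell 60: 60/80 × $1,818.72 → $1,364.04
Total COGS = $7,712.37 + $5,602.76 + $8,616.15 + $1,364.04 = $23,295.32
Ending inventory (cost pool remaining) = $454.68
Check: goods available $23,750.00 = COGS $23,295.32 + ending $454.68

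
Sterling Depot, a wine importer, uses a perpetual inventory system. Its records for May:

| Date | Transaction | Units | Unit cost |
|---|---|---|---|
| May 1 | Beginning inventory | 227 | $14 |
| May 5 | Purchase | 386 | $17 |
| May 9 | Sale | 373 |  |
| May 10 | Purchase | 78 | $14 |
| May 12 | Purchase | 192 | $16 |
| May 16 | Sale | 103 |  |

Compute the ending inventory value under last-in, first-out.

May 9, 373 sold [LIFO — newest first]: 373 @ $17 = $6,341
May 16, 103 sold [LIFO — newest first]: 103 @ $16 = $1,648
Total COGS = $6,341 + $1,648 = $7,989
Ending inventory: 227 @ $14 + 13 @ $17 + 78 @ $14 + 89 @ $16 = $5,915

Ending inventory = $5,915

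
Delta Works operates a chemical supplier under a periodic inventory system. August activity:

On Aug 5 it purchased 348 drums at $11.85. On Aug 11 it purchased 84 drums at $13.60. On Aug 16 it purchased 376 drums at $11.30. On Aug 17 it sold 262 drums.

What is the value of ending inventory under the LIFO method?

Aug 17, 262 sold [LIFO — newest first]: 262 @ $11.30 = $2,960.60
Ending inventory: 348 @ $11.85 + 84 @ $13.60 + 114 @ $11.30 = $6,554.40

Ending inventory = $6,554.40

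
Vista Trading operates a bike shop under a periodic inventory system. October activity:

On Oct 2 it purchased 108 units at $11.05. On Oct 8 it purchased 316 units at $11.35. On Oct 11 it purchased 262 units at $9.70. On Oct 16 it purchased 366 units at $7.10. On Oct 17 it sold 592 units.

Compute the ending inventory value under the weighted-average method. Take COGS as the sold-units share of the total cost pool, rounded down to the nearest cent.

Oct 17, sell 592: 592/1052 × $9,920.00 → $5,582.35
Ending inventory (cost pool remaining) = $4,337.65

Ending inventory = $4,337.65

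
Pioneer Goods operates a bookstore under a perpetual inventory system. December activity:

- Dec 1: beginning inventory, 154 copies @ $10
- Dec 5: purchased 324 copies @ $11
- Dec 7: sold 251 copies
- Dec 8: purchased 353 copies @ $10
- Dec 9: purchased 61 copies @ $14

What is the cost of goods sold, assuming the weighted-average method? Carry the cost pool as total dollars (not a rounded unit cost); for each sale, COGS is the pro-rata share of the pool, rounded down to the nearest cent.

After Dec 1: 154 on hand, pool $1,540.00 (≈ $10.0000 each)
After Dec 5: 478 on hand, pool $5,104.00 (≈ $10.6778 each)
Dec 7, sell 251: 251/478 × $5,104.00 → $2,680.13
After Dec 8: 580 on hand, pool $5,953.87 (≈ $10.2653 each)
After Dec 9: 641 on hand, pool $6,807.87 (≈ $10.6207 each)
Ending inventory (cost pool remaining) = $6,807.87

COGS = $2,680.13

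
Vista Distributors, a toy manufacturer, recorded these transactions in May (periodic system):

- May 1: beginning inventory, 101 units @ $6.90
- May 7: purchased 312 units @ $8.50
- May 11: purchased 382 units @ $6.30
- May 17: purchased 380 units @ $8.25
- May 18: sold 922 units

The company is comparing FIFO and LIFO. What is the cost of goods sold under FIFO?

FIFO COGS: 101 @ $6.90 + 312 @ $8.50 + 382 @ $6.30 + 127 @ $8.25 = $6,803.25
LIFO COGS: 380 @ $8.25 + 382 @ $6.30 + 160 @ $8.50 = $6,901.60

COGS = $6,803.25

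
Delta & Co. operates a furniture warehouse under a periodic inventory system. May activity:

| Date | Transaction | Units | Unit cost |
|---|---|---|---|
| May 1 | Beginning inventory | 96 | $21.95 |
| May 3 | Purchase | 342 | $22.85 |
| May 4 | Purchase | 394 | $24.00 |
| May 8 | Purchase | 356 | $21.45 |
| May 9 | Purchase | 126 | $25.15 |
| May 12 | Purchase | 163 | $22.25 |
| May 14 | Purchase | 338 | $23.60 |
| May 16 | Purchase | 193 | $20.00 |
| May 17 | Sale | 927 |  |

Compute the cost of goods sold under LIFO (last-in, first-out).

May 17, 927 sold [LIFO — newest first]: 193 @ $20.00 + 338 @ $23.60 + 163 @ $22.25 + 126 @ $25.15 + 107 @ $21.45 = $20,927.60
Ending inventory: 96 @ $21.95 + 342 @ $22.85 + 394 @ $24.00 + 249 @ $21.45 = $24,718.95

COGS = $20,927.60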